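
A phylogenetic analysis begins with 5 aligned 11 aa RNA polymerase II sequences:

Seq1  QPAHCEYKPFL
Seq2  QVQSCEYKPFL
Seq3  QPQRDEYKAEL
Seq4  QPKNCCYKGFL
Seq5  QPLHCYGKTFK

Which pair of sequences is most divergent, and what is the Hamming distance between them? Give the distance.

Pairwise Hamming distances:
  Seq1 vs Seq2: 3
  Seq1 vs Seq3: 5
  Seq1 vs Seq4: 4
  Seq1 vs Seq5: 5
  Seq2 vs Seq3: 5
  Seq2 vs Seq4: 5
  Seq2 vs Seq5: 7
  Seq3 vs Seq4: 6
  Seq3 vs Seq5: 8
  Seq4 vs Seq5: 6
The largest is 8, between Seq3 and Seq5.

8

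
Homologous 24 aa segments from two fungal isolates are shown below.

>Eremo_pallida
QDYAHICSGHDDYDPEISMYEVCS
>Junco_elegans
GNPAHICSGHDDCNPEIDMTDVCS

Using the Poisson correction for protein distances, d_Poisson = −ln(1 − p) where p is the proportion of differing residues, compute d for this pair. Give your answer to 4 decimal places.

The sequences differ at positions 1 (Q/G), 2 (D/N), 3 (Y/P), 13 (Y/C), 14 (D/N), 18 (S/D), 20 (Y/T), 21 (E/D).
p = 8/24 = 0.333333.
d = −ln(1 − 0.333333) = −ln(0.666667) = 0.4055.

0.4055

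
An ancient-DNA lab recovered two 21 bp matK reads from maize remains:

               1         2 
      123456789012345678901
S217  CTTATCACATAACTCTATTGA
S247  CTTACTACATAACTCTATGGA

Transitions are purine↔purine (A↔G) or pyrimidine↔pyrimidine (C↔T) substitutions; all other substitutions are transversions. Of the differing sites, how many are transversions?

1

The sequences differ at positions 5 (T/C, transition), 6 (C/T, transition), 19 (T/G, transversion).
Of the 3 differences, 2 transitions and 1 transversion, so the answer is 1.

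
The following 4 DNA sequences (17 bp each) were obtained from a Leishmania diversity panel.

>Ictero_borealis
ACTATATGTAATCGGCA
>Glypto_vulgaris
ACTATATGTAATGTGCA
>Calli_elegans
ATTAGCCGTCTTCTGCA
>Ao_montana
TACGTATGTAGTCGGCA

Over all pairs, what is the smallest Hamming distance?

Pairwise Hamming distances:
  Ictero_borealis vs Glypto_vulgaris: 2
  Ictero_borealis vs Calli_elegans: 7
  Ictero_borealis vs Ao_montana: 5
  Glypto_vulgaris vs Calli_elegans: 7
  Glypto_vulgaris vs Ao_montana: 7
  Calli_elegans vs Ao_montana: 10
The smallest is 2, between Ictero_borealis and Glypto_vulgaris.

2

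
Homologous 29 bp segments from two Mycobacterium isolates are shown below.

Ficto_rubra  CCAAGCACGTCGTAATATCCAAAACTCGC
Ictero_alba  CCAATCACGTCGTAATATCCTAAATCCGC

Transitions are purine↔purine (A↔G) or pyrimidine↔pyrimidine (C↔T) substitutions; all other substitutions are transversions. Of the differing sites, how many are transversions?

Differing sites — 5:G/T (Tv); 21:A/T (Tv); 25:C/T (Ti); 26:T/C (Ti).
Of the 4 differences, 2 transitions and 2 transversions, so the answer is 2.

2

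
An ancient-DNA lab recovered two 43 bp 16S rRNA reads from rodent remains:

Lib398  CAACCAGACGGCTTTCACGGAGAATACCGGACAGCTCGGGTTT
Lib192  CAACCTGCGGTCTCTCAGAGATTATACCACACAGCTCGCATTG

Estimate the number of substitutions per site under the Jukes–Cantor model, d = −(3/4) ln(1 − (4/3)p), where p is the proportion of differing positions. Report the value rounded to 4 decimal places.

0.4270

The sequences differ at positions 6 (A/T), 8 (A/C), 9 (C/G), 11 (G/T), 14 (T/C), 18 (C/G), 19 (G/A), 22 (G/T), 23 (A/T), 29 (G/A), 30 (G/C), 39 (G/C), 40 (G/A), 43 (T/G).
p = 14/43 = 0.325581.
d = −0.75 · ln(1 − (4/3)·0.325581) = −0.75 · ln(0.565892) = −0.75 · (-0.569352) = 0.4270.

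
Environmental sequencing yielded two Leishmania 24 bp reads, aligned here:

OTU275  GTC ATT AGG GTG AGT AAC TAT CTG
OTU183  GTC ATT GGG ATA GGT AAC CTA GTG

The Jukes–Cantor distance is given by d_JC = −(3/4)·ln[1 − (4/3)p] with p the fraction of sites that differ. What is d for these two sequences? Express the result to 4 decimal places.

0.4408

Mismatches occur at site 7 (A/G), site 10 (G/A), site 12 (G/A), site 13 (A/G), site 19 (T/C), site 20 (A/T), site 21 (T/A), site 22 (C/G).
p = 8/24 = 0.333333.
d = −0.75 · ln(1 − (4/3)·0.333333) = −0.75 · ln(0.555556) = −0.75 · (-0.587786) = 0.4408.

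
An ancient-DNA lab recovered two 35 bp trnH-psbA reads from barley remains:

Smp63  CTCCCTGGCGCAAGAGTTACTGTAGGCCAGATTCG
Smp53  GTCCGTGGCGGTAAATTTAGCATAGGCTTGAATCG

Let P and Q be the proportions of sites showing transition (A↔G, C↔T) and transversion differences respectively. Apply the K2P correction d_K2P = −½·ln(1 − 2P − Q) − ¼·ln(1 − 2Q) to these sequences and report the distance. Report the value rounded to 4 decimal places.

0.4582

Mismatches occur at site 1 (C↔G, transversion), site 5 (C↔G, transversion), site 11 (C↔G, transversion), site 12 (A↔T, transversion), site 14 (G↔A, transition), site 16 (G↔T, transversion), site 20 (C↔G, transversion), site 21 (T↔C, transition), site 22 (G↔A, transition), site 28 (C↔T, transition), site 29 (A↔T, transversion), site 32 (T↔A, transversion).
Of the 12 differences, 4 transitions and 8 transversions over 35 sites: P = 4/35 = 0.114286, Q = 8/35 = 0.228571.
d = −0.5·ln(0.542857) − 0.25·ln(0.542858) = −0.5·(-0.610909) − 0.25·(-0.610908) = 0.4582.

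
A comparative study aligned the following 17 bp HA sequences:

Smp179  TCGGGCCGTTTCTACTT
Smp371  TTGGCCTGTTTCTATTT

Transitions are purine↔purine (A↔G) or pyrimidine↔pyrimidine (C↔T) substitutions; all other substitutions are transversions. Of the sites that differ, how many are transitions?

3

The sequences differ at positions 2 (C/T, transition), 5 (G/C, transversion), 7 (C/T, transition), 15 (C/T, transition).
Of the 4 differences, 3 transitions and 1 transversion, so the answer is 3.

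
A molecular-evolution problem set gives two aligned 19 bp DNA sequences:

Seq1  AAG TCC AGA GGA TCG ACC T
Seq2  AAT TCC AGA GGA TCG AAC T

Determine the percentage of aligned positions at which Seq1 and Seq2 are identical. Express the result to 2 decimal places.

The sequences differ at positions 3 (G/T), 17 (C/A).
17 of the 19 sites match, so the percent identity is 17/19 × 100 = 89.47%.

89.47%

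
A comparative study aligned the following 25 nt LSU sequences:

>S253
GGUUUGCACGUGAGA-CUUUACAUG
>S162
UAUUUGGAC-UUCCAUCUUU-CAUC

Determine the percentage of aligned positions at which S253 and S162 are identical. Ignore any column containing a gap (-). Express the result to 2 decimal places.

Excluding the 3 gap columns leaves 22 comparable sites.
Mismatches occur at site 1 (G→U), site 2 (G→A), site 7 (C→G), site 12 (G→U), site 13 (A→C), site 14 (G→C), site 25 (G→C).
15 of the 22 comparable sites match, so the percent identity is 15/22 × 100 = 68.18%.

68.18%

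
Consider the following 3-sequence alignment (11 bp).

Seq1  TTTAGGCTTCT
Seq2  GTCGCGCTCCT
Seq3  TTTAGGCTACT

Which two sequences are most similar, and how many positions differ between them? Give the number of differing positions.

1

Pairwise Hamming distances:
  Seq1 vs Seq2: 5
  Seq1 vs Seq3: 1
  Seq2 vs Seq3: 5
The smallest is 1, between Seq1 and Seq3.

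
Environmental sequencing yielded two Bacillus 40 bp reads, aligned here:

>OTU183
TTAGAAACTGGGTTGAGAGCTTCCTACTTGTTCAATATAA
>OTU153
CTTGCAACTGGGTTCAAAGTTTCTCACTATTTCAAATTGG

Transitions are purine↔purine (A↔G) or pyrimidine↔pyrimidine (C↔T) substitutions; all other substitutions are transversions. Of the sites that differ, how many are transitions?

Differing sites — 1:T/C (Ti); 3:A/T (Tv); 5:A/C (Tv); 15:G/C (Tv); 17:G/A (Ti); 20:C/T (Ti); 24:C/T (Ti); 25:T/C (Ti); 29:T/A (Tv); 30:G/T (Tv); 36:T/A (Tv); 37:A/T (Tv); 39:A/G (Ti); 40:A/G (Ti).
Of the 14 differences, 7 transitions and 7 transversions, so the answer is 7.

7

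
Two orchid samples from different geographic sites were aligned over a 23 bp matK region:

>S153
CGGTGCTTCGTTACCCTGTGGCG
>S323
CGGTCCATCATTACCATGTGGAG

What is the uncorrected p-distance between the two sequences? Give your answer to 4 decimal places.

Mismatches occur at site 5 (G↔C), site 7 (T↔A), site 10 (G↔A), site 16 (C↔A), site 22 (C↔A).
There are 5 differences over 23 sites, so p = 5/23 = 0.2174.

0.2174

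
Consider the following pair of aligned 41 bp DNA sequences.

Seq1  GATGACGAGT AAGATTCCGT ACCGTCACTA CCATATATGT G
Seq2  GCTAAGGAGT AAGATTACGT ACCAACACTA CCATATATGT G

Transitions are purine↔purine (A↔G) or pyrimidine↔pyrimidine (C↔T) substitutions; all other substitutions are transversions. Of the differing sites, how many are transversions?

4

Mismatches occur at site 2 (A→C, transversion), site 4 (G→A, transition), site 6 (C→G, transversion), site 17 (C→A, transversion), site 24 (G→A, transition), site 25 (T→A, transversion).
Of the 6 differences, 2 transitions and 4 transversions, so the answer is 4.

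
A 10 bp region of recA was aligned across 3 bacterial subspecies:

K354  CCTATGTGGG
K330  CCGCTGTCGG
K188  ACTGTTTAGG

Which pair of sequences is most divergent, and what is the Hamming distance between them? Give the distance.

5

Pairwise Hamming distances:
  K354 vs K330: 3
  K354 vs K188: 4
  K330 vs K188: 5
The largest is 5, between K330 and K188.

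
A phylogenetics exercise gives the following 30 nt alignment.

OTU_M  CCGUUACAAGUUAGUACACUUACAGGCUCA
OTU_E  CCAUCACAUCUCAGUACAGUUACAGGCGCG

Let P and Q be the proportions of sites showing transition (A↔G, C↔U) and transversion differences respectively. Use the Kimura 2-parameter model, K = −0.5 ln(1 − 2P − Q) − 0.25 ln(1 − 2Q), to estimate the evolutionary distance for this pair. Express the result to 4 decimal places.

Mismatches occur at site 3 (G→A, transition), site 5 (U→C, transition), site 9 (A→U, transversion), site 10 (G→C, transversion), site 12 (U→C, transition), site 19 (C→G, transversion), site 28 (U→G, transversion), site 30 (A→G, transition).
Of the 8 differences, 4 transitions and 4 transversions over 30 sites: P = 4/30 = 0.133333, Q = 4/30 = 0.133333.
d = −0.5·ln(0.600001) − 0.25·ln(0.733334) = −0.5·(-0.510824) − 0.25·(-0.310154) = 0.3330.

0.3330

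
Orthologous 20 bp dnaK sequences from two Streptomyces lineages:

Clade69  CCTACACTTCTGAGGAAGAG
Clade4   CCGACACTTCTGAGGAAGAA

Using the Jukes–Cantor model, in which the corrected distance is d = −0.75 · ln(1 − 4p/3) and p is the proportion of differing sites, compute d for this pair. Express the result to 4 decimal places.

0.1073

Mismatches occur at site 3 (T→G), site 20 (G→A).
p = 2/20 = 0.100000.
d = −0.75 · ln(1 − (4/3)·0.100000) = −0.75 · ln(0.866667) = −0.75 · (-0.143100) = 0.1073.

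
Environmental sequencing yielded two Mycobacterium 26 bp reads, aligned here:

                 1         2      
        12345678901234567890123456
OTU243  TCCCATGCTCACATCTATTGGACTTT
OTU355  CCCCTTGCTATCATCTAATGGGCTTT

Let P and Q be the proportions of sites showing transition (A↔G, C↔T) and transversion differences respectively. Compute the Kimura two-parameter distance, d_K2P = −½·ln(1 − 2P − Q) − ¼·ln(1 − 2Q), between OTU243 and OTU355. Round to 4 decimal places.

0.2758

The sequences differ at positions 1 (T/C, transition), 5 (A/T, transversion), 10 (C/A, transversion), 11 (A/T, transversion), 18 (T/A, transversion), 22 (A/G, transition).
Of the 6 differences, 2 transitions and 4 transversions over 26 sites: P = 2/26 = 0.076923, Q = 4/26 = 0.153846.
d = −0.5·ln(0.692308) − 0.25·ln(0.692308) = −0.5·(-0.367724) − 0.25·(-0.367724) = 0.2758.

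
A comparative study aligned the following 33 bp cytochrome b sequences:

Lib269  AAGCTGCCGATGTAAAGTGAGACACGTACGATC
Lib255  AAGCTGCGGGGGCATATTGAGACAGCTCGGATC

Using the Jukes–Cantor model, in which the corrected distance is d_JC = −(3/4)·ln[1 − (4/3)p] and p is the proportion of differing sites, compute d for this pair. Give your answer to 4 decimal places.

The sequences differ at positions 8 (C/G), 10 (A/G), 11 (T/G), 13 (T/C), 15 (A/T), 17 (G/T), 25 (C/G), 26 (G/C), 28 (A/C), 29 (C/G).
p = 10/33 = 0.303030.
d = −0.75 · ln(1 − (4/3)·0.303030) = −0.75 · ln(0.595960) = −0.75 · (-0.517582) = 0.3882.

0.3882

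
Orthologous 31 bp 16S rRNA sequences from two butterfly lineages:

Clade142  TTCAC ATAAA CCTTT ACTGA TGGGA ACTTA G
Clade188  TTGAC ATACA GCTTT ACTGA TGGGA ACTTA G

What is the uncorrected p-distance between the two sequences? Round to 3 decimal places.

Differing sites — 3:C/G; 9:A/C; 11:C/G.
There are 3 differences over 31 sites, so p = 3/31 = 0.097.

0.097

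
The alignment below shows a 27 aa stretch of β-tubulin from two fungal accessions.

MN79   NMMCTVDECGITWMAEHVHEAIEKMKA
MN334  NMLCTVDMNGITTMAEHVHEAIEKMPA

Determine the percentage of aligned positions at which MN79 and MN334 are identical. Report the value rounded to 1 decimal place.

81.5%

The sequences differ at positions 3 (M/L), 8 (E/M), 9 (C/N), 13 (W/T), 26 (K/P).
22 of the 27 sites match, so the percent identity is 22/27 × 100 = 81.5%.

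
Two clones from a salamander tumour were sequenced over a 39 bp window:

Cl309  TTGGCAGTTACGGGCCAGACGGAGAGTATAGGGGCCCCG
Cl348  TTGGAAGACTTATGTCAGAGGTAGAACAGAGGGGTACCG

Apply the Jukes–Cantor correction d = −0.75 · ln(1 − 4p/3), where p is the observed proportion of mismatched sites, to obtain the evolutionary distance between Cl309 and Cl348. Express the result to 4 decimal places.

Differing sites — 5:C/A; 8:T/A; 9:T/C; 10:A/T; 11:C/T; 12:G/A; 13:G/T; 15:C/T; 20:C/G; 22:G/T; 26:G/A; 27:T/C; 29:T/G; 35:C/T; 36:C/A.
p = 15/39 = 0.384615.
d = −0.75 · ln(1 − (4/3)·0.384615) = −0.75 · ln(0.487180) = −0.75 · (-0.719122) = 0.5393.

0.5393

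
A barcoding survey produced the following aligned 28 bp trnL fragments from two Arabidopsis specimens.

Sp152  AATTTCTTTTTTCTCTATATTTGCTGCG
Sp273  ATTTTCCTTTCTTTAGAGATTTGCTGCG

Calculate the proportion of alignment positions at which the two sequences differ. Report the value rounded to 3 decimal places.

Mismatches occur at site 2 (A/T), site 7 (T/C), site 11 (T/C), site 13 (C/T), site 15 (C/A), site 16 (T/G), site 18 (T/G).
There are 7 differences over 28 sites, so p = 7/28 = 0.250.

0.250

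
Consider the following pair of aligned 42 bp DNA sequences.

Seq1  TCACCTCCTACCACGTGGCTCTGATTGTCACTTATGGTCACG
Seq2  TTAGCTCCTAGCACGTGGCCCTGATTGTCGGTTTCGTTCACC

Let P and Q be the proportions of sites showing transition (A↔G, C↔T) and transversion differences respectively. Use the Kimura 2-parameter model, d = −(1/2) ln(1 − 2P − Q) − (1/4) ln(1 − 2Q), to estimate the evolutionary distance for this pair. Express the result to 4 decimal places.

Differing sites — 2:C/T (Ti); 4:C/G (Tv); 11:C/G (Tv); 20:T/C (Ti); 30:A/G (Ti); 31:C/G (Tv); 34:A/T (Tv); 35:T/C (Ti); 37:G/T (Tv); 42:G/C (Tv).
Of the 10 differences, 4 transitions and 6 transversions over 42 sites: P = 4/42 = 0.095238, Q = 6/42 = 0.142857.
d = −0.5·ln(0.666667) − 0.25·ln(0.714286) = −0.5·(-0.405465) − 0.25·(-0.336472) = 0.2869.

0.2869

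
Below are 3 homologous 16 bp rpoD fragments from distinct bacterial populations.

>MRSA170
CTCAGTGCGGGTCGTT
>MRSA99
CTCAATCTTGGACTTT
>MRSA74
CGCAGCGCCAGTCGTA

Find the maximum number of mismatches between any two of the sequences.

10

Pairwise Hamming distances:
  MRSA170 vs MRSA99: 6
  MRSA170 vs MRSA74: 5
  MRSA99 vs MRSA74: 10
The largest is 10, between MRSA99 and MRSA74.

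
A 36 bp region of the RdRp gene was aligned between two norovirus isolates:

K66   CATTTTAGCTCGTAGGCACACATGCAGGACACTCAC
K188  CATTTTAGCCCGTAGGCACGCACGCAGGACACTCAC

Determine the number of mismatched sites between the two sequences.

The sequences differ at positions 10 (T/C), 20 (A/G), 23 (T/C).
That gives 3 mismatches out of 36 aligned sites, so the Hamming distance is 3.

3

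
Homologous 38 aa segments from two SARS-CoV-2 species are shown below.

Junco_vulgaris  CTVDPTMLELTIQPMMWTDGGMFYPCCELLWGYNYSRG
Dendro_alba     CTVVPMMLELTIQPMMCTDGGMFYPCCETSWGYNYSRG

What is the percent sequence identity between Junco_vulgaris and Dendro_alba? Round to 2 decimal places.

Differing sites — 4:D/V; 6:T/M; 17:W/C; 29:L/T; 30:L/S.
33 of the 38 sites match, so the percent identity is 33/38 × 100 = 86.84%.

86.84%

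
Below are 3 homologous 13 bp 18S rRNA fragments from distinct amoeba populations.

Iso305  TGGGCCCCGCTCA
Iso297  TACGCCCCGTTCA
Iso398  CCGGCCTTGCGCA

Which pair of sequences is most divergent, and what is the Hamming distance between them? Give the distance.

Pairwise Hamming distances:
  Iso305 vs Iso297: 3
  Iso305 vs Iso398: 5
  Iso297 vs Iso398: 7
The largest is 7, between Iso297 and Iso398.

7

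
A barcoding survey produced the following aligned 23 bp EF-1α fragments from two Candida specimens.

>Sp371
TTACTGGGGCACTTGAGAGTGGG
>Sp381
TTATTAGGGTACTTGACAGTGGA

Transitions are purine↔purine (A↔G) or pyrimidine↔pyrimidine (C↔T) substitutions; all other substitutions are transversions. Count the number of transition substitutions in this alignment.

The sequences differ at positions 4 (C/T, transition), 6 (G/A, transition), 10 (C/T, transition), 17 (G/C, transversion), 23 (G/A, transition).
Of the 5 differences, 4 transitions and 1 transversion, so the answer is 4.

4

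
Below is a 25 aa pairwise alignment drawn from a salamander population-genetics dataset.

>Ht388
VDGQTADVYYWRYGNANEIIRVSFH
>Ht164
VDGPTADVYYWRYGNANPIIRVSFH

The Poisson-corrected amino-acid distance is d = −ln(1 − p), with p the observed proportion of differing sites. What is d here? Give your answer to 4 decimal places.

Differing sites — 4:Q/P; 18:E/P.
p = 2/25 = 0.080000.
d = −ln(1 − 0.080000) = −ln(0.920000) = 0.0834.

0.0834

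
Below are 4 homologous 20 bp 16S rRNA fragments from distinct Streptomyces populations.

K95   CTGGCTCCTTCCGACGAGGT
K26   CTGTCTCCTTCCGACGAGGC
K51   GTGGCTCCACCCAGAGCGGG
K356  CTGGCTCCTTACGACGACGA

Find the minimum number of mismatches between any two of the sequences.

2

Pairwise Hamming distances:
  K95 vs K26: 2
  K95 vs K51: 8
  K95 vs K356: 3
  K26 vs K51: 9
  K26 vs K356: 4
  K51 vs K356: 10
The smallest is 2, between K95 and K26.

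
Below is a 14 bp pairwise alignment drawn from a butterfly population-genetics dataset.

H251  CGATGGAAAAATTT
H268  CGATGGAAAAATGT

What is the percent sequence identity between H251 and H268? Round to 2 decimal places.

92.86%

The sequences differ at position 13 (T/G).
13 of the 14 sites match, so the percent identity is 13/14 × 100 = 92.86%.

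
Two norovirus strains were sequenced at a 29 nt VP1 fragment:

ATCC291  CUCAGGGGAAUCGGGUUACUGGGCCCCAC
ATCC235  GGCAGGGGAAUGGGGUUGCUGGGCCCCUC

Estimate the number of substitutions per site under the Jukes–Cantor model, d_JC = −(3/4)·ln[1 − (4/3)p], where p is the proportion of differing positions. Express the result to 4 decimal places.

0.1959

Differing sites — 1:C/G; 2:U/G; 12:C/G; 18:A/G; 28:A/U.
p = 5/29 = 0.172414.
d = −0.75 · ln(1 − (4/3)·0.172414) = −0.75 · ln(0.770115) = −0.75 · (-0.261215) = 0.1959.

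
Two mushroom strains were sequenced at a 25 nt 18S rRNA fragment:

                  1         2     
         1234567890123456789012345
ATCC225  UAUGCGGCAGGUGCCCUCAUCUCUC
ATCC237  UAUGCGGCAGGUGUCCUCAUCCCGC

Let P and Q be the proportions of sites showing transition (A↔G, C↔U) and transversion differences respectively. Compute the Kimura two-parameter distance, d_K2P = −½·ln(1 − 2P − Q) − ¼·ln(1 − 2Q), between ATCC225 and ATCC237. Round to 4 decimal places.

0.1324

Differing sites — 14:C/U (Ti); 22:U/C (Ti); 24:U/G (Tv).
Of the 3 differences, 2 transitions and 1 transversion over 25 sites: P = 2/25 = 0.080000, Q = 1/25 = 0.040000.
d = −0.5·ln(0.800000) − 0.25·ln(0.920000) = −0.5·(-0.223144) − 0.25·(-0.083382) = 0.1324.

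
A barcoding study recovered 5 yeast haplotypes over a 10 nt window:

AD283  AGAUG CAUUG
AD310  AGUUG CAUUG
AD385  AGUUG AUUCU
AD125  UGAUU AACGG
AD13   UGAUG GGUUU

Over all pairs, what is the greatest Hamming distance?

7

Pairwise Hamming distances:
  AD283 vs AD310: 1
  AD283 vs AD385: 5
  AD283 vs AD125: 5
  AD283 vs AD13: 4
  AD310 vs AD385: 4
  AD310 vs AD125: 6
  AD310 vs AD13: 5
  AD385 vs AD125: 7
  AD385 vs AD13: 5
  AD125 vs AD13: 6
The largest is 7, between AD385 and AD125.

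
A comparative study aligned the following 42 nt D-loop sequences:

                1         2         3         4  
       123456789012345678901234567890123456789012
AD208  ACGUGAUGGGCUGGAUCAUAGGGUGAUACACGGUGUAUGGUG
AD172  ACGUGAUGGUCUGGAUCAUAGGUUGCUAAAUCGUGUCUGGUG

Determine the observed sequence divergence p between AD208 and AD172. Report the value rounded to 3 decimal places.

Mismatches occur at site 10 (G↔U), site 23 (G↔U), site 26 (A↔C), site 29 (C↔A), site 31 (C↔U), site 32 (G↔C), site 37 (A↔C).
There are 7 differences over 42 sites, so p = 7/42 = 0.167.

0.167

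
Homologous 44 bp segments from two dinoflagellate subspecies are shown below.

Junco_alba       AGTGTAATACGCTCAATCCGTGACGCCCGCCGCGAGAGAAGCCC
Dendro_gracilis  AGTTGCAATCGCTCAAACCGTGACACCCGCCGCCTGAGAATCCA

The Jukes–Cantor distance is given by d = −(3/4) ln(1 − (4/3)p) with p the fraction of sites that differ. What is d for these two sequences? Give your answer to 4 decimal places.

0.3041

The sequences differ at positions 4 (G/T), 5 (T/G), 6 (A/C), 8 (T/A), 9 (A/T), 17 (T/A), 25 (G/A), 34 (G/C), 35 (A/T), 41 (G/T), 44 (C/A).
p = 11/44 = 0.250000.
d = −0.75 · ln(1 − (4/3)·0.250000) = −0.75 · ln(0.666667) = −0.75 · (-0.405465) = 0.3041.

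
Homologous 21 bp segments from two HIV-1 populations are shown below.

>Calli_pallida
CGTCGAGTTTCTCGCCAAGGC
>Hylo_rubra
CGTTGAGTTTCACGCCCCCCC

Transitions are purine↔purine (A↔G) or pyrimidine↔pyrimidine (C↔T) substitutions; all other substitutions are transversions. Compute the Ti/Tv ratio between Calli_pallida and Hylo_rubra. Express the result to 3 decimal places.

The sequences differ at positions 4 (C/T, transition), 12 (T/A, transversion), 17 (A/C, transversion), 18 (A/C, transversion), 19 (G/C, transversion), 20 (G/C, transversion).
Of the 6 differences, 1 transition and 5 transversions, so Ti/Tv = 1/5 = 0.200.

0.200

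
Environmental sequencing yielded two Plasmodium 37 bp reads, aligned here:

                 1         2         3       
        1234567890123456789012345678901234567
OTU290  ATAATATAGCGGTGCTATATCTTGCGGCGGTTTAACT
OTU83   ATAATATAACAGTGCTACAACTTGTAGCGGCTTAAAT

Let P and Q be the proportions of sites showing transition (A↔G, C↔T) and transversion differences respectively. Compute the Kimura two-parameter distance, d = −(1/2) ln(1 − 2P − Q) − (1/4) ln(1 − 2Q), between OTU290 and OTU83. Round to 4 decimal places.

Mismatches occur at site 9 (G↔A, transition), site 11 (G↔A, transition), site 18 (T↔C, transition), site 20 (T↔A, transversion), site 25 (C↔T, transition), site 26 (G↔A, transition), site 31 (T↔C, transition), site 36 (C↔A, transversion).
Of the 8 differences, 6 transitions and 2 transversions over 37 sites: P = 6/37 = 0.162162, Q = 2/37 = 0.054054.
d = −0.5·ln(0.621622) − 0.25·ln(0.891892) = −0.5·(-0.475423) − 0.25·(-0.114410) = 0.2663.

0.2663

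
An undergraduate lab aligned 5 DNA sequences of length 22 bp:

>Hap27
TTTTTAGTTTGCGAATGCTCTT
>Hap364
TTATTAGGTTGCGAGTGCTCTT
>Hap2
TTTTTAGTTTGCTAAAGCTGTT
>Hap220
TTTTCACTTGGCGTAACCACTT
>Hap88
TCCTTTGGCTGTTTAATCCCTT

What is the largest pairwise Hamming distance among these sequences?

12

Pairwise Hamming distances:
  Hap27 vs Hap364: 3
  Hap27 vs Hap2: 3
  Hap27 vs Hap220: 7
  Hap27 vs Hap88: 11
  Hap364 vs Hap2: 6
  Hap364 vs Hap220: 10
  Hap364 vs Hap88: 11
  Hap2 vs Hap220: 8
  Hap2 vs Hap88: 10
  Hap220 vs Hap88: 12
The largest is 12, between Hap220 and Hap88.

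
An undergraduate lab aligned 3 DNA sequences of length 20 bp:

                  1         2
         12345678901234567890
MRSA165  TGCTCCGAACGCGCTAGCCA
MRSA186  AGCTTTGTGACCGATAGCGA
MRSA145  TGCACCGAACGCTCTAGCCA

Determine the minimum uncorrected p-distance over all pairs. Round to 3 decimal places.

Pairwise Hamming distances:
  MRSA165 vs MRSA186: 9
  MRSA165 vs MRSA145: 2
  MRSA186 vs MRSA145: 11
The smallest is 2 mismatches, between MRSA165 and MRSA145; p = 2/20 = 0.100.

0.100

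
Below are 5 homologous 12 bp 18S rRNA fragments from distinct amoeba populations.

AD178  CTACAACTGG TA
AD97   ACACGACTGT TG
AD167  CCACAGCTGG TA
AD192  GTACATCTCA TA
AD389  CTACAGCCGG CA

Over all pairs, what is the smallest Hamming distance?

Pairwise Hamming distances:
  AD178 vs AD97: 5
  AD178 vs AD167: 2
  AD178 vs AD192: 4
  AD178 vs AD389: 3
  AD97 vs AD167: 5
  AD97 vs AD192: 7
  AD97 vs AD389: 8
  AD167 vs AD192: 5
  AD167 vs AD389: 3
  AD192 vs AD389: 6
The smallest is 2, between AD178 and AD167.

2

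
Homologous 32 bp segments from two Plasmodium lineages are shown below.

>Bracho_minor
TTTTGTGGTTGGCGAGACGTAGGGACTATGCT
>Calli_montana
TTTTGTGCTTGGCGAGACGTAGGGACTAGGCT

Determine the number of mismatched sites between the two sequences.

Differing sites — 8:G/C; 29:T/G.
That gives 2 mismatches out of 32 aligned sites, so the Hamming distance is 2.

2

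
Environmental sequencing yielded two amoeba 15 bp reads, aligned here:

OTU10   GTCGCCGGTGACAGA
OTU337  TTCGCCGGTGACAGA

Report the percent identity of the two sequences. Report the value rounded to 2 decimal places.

93.33%

A single mismatch occurs at site 1 (G/T).
14 of the 15 sites match, so the percent identity is 14/15 × 100 = 93.33%.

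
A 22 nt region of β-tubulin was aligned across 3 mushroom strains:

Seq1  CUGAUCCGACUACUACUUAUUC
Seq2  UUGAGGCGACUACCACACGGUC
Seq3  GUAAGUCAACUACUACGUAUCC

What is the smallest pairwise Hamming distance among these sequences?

Pairwise Hamming distances:
  Seq1 vs Seq2: 8
  Seq1 vs Seq3: 7
  Seq2 vs Seq3: 10
The smallest is 7, between Seq1 and Seq3.

7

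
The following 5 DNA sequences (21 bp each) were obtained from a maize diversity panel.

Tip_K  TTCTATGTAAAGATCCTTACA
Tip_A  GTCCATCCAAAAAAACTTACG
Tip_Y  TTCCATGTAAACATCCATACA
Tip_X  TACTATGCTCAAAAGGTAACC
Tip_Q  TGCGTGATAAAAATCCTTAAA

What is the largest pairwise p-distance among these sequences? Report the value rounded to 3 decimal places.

0.667

Pairwise Hamming distances:
  Tip_K vs Tip_A: 8
  Tip_K vs Tip_Y: 3
  Tip_K vs Tip_X: 10
  Tip_K vs Tip_Q: 7
  Tip_A vs Tip_Y: 8
  Tip_A vs Tip_X: 10
  Tip_A vs Tip_Q: 11
  Tip_Y vs Tip_X: 12
  Tip_Y vs Tip_Q: 8
  Tip_X vs Tip_Q: 14
The largest is 14 mismatches, between Tip_X and Tip_Q; p = 14/21 = 0.667.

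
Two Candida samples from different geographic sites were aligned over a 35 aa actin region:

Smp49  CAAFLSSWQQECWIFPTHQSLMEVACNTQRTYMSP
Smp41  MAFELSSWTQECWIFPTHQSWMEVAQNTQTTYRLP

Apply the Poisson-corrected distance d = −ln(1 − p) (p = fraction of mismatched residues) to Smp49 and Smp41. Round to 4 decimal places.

0.2973

Differing sites — 1:C/M; 3:A/F; 4:F/E; 9:Q/T; 21:L/W; 26:C/Q; 30:R/T; 33:M/R; 34:S/L.
p = 9/35 = 0.257143.
d = −ln(1 − 0.257143) = −ln(0.742857) = 0.2973.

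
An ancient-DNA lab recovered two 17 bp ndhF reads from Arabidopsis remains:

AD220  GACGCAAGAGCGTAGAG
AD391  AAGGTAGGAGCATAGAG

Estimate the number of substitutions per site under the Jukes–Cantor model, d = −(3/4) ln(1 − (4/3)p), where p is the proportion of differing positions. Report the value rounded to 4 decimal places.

Differing sites — 1:G/A; 3:C/G; 5:C/T; 7:A/G; 12:G/A.
p = 5/17 = 0.294118.
d = −0.75 · ln(1 − (4/3)·0.294118) = −0.75 · ln(0.607843) = −0.75 · (-0.497839) = 0.3734.

0.3734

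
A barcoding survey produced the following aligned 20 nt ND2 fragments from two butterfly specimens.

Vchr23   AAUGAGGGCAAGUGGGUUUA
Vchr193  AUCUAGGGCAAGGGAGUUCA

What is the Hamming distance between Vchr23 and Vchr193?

Mismatches occur at site 2 (A→U), site 3 (U→C), site 4 (G→U), site 13 (U→G), site 15 (G→A), site 19 (U→C).
That gives 6 mismatches out of 20 aligned sites, so the Hamming distance is 6.

6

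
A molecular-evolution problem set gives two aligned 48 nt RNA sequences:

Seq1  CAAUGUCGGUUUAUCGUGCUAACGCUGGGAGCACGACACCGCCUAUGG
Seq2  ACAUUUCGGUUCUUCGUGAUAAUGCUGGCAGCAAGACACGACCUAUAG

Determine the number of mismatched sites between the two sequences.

12

Differing sites — 1:C/A; 2:A/C; 5:G/U; 12:U/C; 13:A/U; 19:C/A; 23:C/U; 29:G/C; 34:C/A; 40:C/G; 41:G/A; 47:G/A.
That gives 12 mismatches out of 48 aligned sites, so the Hamming distance is 12.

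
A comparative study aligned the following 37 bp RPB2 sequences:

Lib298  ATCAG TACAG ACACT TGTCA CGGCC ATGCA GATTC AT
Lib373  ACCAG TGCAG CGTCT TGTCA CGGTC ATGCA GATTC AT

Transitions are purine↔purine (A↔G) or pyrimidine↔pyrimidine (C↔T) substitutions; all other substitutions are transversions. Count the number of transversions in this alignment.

The sequences differ at positions 2 (T/C, transition), 7 (A/G, transition), 11 (A/C, transversion), 12 (C/G, transversion), 13 (A/T, transversion), 24 (C/T, transition).
Of the 6 differences, 3 transitions and 3 transversions, so the answer is 3.

3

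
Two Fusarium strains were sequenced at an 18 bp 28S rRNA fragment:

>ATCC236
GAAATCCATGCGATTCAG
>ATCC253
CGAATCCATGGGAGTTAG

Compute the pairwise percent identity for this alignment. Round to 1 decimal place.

The sequences differ at positions 1 (G/C), 2 (A/G), 11 (C/G), 14 (T/G), 16 (C/T).
13 of the 18 sites match, so the percent identity is 13/18 × 100 = 72.2%.

72.2%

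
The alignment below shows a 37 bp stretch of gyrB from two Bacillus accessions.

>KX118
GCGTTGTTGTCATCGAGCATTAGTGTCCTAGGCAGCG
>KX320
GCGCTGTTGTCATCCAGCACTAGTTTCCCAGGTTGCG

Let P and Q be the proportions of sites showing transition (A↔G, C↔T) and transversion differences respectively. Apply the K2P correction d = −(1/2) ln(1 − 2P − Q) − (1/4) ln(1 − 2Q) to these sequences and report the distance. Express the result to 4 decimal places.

0.2206

Differing sites — 4:T/C (Ti); 15:G/C (Tv); 20:T/C (Ti); 25:G/T (Tv); 29:T/C (Ti); 33:C/T (Ti); 34:A/T (Tv).
Of the 7 differences, 4 transitions and 3 transversions over 37 sites: P = 4/37 = 0.108108, Q = 3/37 = 0.081081.
d = −0.5·ln(0.702703) − 0.25·ln(0.837838) = −0.5·(-0.352821) − 0.25·(-0.176931) = 0.2206.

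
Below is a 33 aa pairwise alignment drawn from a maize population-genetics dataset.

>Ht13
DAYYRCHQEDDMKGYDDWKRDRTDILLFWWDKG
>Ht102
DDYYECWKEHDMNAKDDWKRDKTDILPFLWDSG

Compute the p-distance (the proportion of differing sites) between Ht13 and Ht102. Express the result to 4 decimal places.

0.3636

The sequences differ at positions 2 (A/D), 5 (R/E), 7 (H/W), 8 (Q/K), 10 (D/H), 13 (K/N), 14 (G/A), 15 (Y/K), 22 (R/K), 27 (L/P), 29 (W/L), 32 (K/S).
There are 12 differences over 33 sites, so p = 12/33 = 0.3636.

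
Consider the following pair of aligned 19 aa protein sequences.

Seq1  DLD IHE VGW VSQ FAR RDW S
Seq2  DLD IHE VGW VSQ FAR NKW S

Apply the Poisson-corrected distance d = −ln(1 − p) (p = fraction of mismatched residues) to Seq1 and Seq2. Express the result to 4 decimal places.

0.1112

Differing sites — 16:R/N; 17:D/K.
p = 2/19 = 0.105263.
d = −ln(1 − 0.105263) = −ln(0.894737) = 0.1112.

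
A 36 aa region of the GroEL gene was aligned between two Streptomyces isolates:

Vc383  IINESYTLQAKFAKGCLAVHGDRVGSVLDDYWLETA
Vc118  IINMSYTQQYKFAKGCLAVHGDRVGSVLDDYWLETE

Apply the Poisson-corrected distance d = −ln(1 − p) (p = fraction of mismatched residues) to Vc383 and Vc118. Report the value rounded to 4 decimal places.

0.1178

Mismatches occur at site 4 (E→M), site 8 (L→Q), site 10 (A→Y), site 36 (A→E).
p = 4/36 = 0.111111.
d = −ln(1 − 0.111111) = −ln(0.888889) = 0.1178.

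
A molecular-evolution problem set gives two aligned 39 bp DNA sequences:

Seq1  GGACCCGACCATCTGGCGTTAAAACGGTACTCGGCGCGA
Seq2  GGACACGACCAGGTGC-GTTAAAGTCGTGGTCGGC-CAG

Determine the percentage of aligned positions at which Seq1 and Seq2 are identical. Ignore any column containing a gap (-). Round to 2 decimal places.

Excluding the 2 gap columns leaves 37 comparable sites.
Mismatches occur at site 5 (C→A), site 12 (T→G), site 13 (C→G), site 16 (G→C), site 24 (A→G), site 25 (C→T), site 26 (G→C), site 29 (A→G), site 30 (C→G), site 38 (G→A), site 39 (A→G).
26 of the 37 comparable sites match, so the percent identity is 26/37 × 100 = 70.27%.

70.27%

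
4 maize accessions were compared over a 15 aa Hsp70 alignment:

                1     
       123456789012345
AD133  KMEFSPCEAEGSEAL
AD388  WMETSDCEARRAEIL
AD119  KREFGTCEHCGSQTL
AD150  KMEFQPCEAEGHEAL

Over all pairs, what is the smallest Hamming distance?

2

Pairwise Hamming distances:
  AD133 vs AD388: 7
  AD133 vs AD119: 7
  AD133 vs AD150: 2
  AD388 vs AD119: 11
  AD388 vs AD150: 8
  AD119 vs AD150: 8
The smallest is 2, between AD133 and AD150.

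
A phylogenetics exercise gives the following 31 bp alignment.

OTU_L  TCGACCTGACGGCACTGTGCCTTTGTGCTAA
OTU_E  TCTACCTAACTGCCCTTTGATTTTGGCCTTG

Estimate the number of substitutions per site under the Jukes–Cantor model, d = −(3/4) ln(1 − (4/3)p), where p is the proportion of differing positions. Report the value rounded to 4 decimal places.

0.4806

The sequences differ at positions 3 (G/T), 8 (G/A), 11 (G/T), 14 (A/C), 17 (G/T), 20 (C/A), 21 (C/T), 26 (T/G), 27 (G/C), 30 (A/T), 31 (A/G).
p = 11/31 = 0.354839.
d = −0.75 · ln(1 − (4/3)·0.354839) = −0.75 · ln(0.526881) = −0.75 · (-0.640781) = 0.4806.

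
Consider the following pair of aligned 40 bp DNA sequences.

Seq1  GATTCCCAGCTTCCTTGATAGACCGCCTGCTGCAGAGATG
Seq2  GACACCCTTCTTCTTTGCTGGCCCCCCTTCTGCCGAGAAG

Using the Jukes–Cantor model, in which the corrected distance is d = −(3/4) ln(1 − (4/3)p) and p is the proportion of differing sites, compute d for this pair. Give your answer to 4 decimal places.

Mismatches occur at site 3 (T→C), site 4 (T→A), site 8 (A→T), site 9 (G→T), site 14 (C→T), site 18 (A→C), site 20 (A→G), site 22 (A→C), site 25 (G→C), site 29 (G→T), site 34 (A→C), site 39 (T→A).
p = 12/40 = 0.300000.
d = −0.75 · ln(1 − (4/3)·0.300000) = −0.75 · ln(0.600000) = −0.75 · (-0.510826) = 0.3831.

0.3831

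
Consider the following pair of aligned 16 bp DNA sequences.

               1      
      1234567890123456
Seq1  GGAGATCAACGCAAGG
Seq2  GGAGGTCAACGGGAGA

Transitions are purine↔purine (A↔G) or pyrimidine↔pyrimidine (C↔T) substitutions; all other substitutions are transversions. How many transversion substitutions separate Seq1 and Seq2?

Differing sites — 5:A/G (Ti); 12:C/G (Tv); 13:A/G (Ti); 16:G/A (Ti).
Of the 4 differences, 3 transitions and 1 transversion, so the answer is 1.

1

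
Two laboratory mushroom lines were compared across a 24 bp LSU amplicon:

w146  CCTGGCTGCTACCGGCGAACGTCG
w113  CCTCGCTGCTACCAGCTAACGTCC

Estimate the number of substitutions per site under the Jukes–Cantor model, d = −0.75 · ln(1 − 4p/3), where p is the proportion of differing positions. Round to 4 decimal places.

0.1885

The sequences differ at positions 4 (G/C), 14 (G/A), 17 (G/T), 24 (G/C).
p = 4/24 = 0.166667.
d = −0.75 · ln(1 − (4/3)·0.166667) = −0.75 · ln(0.777777) = −0.75 · (-0.251315) = 0.1885.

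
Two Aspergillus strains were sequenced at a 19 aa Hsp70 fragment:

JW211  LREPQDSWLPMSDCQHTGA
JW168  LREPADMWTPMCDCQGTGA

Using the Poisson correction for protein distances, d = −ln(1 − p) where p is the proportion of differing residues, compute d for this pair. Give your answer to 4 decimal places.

0.3054

The sequences differ at positions 5 (Q/A), 7 (S/M), 9 (L/T), 12 (S/C), 16 (H/G).
p = 5/19 = 0.263158.
d = −ln(1 − 0.263158) = −ln(0.736842) = 0.3054.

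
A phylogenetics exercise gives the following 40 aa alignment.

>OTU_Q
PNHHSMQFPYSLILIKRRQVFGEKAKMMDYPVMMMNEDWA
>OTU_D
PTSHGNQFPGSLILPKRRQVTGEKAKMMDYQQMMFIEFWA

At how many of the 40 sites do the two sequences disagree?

Mismatches occur at site 2 (N→T), site 3 (H→S), site 5 (S→G), site 6 (M→N), site 10 (Y→G), site 15 (I→P), site 21 (F→T), site 31 (P→Q), site 32 (V→Q), site 35 (M→F), site 36 (N→I), site 38 (D→F).
That gives 12 mismatches out of 40 aligned sites, so the Hamming distance is 12.

12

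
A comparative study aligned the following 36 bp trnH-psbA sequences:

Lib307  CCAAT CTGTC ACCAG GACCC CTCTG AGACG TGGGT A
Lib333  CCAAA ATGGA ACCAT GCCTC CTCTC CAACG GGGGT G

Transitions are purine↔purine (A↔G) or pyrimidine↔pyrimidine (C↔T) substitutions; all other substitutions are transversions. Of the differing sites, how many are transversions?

The sequences differ at positions 5 (T/A, transversion), 6 (C/A, transversion), 9 (T/G, transversion), 10 (C/A, transversion), 15 (G/T, transversion), 17 (A/C, transversion), 19 (C/T, transition), 25 (G/C, transversion), 26 (A/C, transversion), 27 (G/A, transition), 31 (T/G, transversion), 36 (A/G, transition).
Of the 12 differences, 3 transitions and 9 transversions, so the answer is 9.

9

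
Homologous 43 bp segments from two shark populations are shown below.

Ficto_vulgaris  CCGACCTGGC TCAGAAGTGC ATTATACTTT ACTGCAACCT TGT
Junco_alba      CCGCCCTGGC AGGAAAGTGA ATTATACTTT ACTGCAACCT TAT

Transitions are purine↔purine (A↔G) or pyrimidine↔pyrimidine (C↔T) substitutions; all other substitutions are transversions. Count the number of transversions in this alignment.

4

The sequences differ at positions 4 (A/C, transversion), 11 (T/A, transversion), 12 (C/G, transversion), 13 (A/G, transition), 14 (G/A, transition), 20 (C/A, transversion), 42 (G/A, transition).
Of the 7 differences, 3 transitions and 4 transversions, so the answer is 4.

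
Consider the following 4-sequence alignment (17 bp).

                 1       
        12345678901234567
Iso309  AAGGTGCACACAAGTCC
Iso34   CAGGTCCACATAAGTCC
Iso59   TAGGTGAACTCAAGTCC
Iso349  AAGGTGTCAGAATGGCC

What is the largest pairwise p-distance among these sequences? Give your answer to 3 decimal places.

0.529

Pairwise Hamming distances:
  Iso309 vs Iso34: 3
  Iso309 vs Iso59: 3
  Iso309 vs Iso349: 7
  Iso34 vs Iso59: 5
  Iso34 vs Iso349: 9
  Iso59 vs Iso349: 8
The largest is 9 mismatches, between Iso34 and Iso349; p = 9/17 = 0.529.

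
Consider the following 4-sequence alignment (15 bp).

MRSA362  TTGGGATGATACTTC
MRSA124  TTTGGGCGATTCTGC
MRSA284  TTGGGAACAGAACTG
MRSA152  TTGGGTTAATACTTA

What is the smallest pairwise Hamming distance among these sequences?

Pairwise Hamming distances:
  MRSA362 vs MRSA124: 5
  MRSA362 vs MRSA284: 6
  MRSA362 vs MRSA152: 3
  MRSA124 vs MRSA284: 10
  MRSA124 vs MRSA152: 7
  MRSA284 vs MRSA152: 7
The smallest is 3, between MRSA362 and MRSA152.

3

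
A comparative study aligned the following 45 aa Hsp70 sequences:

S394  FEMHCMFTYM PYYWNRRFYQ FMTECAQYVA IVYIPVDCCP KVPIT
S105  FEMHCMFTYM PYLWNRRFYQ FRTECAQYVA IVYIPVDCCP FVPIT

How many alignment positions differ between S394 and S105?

Differing sites — 13:Y/L; 22:M/R; 41:K/F.
That gives 3 mismatches out of 45 aligned sites, so the Hamming distance is 3.

3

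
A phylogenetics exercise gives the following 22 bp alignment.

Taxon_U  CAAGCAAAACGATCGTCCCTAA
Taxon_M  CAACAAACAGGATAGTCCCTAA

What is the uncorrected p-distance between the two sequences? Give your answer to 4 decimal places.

0.2273

Mismatches occur at site 4 (G↔C), site 5 (C↔A), site 8 (A↔C), site 10 (C↔G), site 14 (C↔A).
There are 5 differences over 22 sites, so p = 5/22 = 0.2273.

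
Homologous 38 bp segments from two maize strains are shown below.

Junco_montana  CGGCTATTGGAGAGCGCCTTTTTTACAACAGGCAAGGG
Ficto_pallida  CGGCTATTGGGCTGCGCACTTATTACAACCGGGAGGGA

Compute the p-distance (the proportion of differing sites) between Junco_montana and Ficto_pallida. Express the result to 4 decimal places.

0.2632

Differing sites — 11:A/G; 12:G/C; 13:A/T; 18:C/A; 19:T/C; 22:T/A; 30:A/C; 33:C/G; 35:A/G; 38:G/A.
There are 10 differences over 38 sites, so p = 10/38 = 0.2632.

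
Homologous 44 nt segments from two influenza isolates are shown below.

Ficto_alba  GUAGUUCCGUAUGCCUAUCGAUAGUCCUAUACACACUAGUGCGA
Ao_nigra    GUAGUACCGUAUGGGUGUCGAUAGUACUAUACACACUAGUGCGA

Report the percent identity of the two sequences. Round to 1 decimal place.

88.6%

Mismatches occur at site 6 (U↔A), site 14 (C↔G), site 15 (C↔G), site 17 (A↔G), site 26 (C↔A).
39 of the 44 sites match, so the percent identity is 39/44 × 100 = 88.6%.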